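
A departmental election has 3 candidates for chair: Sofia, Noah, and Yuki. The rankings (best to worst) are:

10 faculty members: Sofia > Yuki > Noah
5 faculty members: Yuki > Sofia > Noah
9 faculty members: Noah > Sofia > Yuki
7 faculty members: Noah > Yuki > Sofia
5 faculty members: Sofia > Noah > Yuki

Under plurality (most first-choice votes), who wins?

First-place votes: Sofia 15, Noah 16, Yuki 5.
Noah has the most first-place votes.

Noah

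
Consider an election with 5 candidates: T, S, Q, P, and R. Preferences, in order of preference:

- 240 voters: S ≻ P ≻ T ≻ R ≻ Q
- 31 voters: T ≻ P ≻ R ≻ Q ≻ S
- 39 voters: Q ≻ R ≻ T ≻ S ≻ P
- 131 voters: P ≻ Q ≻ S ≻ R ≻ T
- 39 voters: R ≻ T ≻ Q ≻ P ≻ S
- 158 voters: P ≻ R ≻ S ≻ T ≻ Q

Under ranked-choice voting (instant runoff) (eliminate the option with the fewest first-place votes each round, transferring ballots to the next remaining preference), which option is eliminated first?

Round 1: T 31, S 240, Q 39, P 289, R 39. Eliminate T.

T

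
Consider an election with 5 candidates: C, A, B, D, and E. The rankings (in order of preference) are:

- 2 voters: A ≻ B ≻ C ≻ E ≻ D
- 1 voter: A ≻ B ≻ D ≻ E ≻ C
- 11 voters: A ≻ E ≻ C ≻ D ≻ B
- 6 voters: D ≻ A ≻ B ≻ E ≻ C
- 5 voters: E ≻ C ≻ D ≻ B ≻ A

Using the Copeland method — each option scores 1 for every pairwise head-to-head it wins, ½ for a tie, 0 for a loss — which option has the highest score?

C: beats B and D; loses to A and E → score 2.
A: beats C, B, D, and E → score 4.
B: loses to C, A, D, and E → score 0.
D: beats B; loses to C, A, and E → score 1.
E: beats C, B, and D; loses to A → score 3.
A has the best pairwise record.

A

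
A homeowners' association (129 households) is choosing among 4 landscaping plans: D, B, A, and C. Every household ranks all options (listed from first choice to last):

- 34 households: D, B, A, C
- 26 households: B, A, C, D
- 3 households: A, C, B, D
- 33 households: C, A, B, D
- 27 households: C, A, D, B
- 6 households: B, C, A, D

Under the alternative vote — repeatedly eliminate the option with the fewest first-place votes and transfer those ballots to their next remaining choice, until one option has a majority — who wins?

Round 1: D 34, B 32, A 3, C 60. Eliminate A.
Round 2: D 34, B 32, C 63. Eliminate B.
Round 3: D 34, C 95. C has a majority.

C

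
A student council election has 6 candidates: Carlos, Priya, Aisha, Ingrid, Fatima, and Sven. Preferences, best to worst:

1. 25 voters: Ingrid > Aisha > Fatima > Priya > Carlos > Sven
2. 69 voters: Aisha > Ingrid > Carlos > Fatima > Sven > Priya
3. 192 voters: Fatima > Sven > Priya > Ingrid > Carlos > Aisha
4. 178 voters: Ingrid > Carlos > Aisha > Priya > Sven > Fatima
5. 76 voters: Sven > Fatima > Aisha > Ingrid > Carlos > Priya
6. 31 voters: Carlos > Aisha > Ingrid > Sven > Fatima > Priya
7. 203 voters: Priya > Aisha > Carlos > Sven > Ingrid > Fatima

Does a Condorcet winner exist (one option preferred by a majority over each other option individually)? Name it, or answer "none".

none

Checking pairwise contests:
Priya beats Carlos 420–354.
Fatima beats Priya 393–381.
Carlos beats Aisha 401–373.
Priya beats Ingrid 395–379.
Carlos beats Fatima 481–293.
Carlos beats Sven 506–268.
Every option loses at least one head-to-head, so there is no Condorcet winner.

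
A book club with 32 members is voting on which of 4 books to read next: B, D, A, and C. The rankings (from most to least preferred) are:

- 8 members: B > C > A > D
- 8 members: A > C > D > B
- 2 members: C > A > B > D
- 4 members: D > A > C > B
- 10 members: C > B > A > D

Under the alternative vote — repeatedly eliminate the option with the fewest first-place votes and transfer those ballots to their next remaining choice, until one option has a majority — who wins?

C

Round 1: B 8, D 4, A 8, C 12. Eliminate D.
Round 2: B 8, A 12, C 12. Eliminate B.
Round 3: A 12, C 20. C has a majority.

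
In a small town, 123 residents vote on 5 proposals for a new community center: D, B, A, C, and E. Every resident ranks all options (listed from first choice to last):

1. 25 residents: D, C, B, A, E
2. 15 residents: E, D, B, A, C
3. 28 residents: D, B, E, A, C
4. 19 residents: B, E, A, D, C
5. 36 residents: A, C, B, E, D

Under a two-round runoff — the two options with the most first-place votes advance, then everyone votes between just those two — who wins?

D

Round 1 first-place votes: D 53, B 19, A 36, C 0, E 15.
D and A advance.
Runoff: D is preferred to A by 68 voters; A by 55.
D wins the runoff.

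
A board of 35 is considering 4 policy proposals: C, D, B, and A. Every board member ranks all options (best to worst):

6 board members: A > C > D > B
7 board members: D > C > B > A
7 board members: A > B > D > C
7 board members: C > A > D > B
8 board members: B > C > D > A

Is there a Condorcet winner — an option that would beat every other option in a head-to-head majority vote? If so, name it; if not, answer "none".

C vs D: 21–14 for C.
C vs B: 20–15 for C.
C vs A: 22–13 for C.
C beats every other option head-to-head.

C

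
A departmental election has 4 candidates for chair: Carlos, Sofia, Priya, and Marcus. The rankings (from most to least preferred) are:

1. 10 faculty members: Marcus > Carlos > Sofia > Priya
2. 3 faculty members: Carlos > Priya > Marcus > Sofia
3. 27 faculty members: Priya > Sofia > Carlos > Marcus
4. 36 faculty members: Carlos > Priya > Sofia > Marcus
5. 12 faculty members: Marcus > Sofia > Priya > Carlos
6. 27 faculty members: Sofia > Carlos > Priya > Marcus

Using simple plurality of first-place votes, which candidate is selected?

First-place votes: Carlos 39, Sofia 27, Priya 27, Marcus 22.
Carlos has the most first-place votes.

Carlos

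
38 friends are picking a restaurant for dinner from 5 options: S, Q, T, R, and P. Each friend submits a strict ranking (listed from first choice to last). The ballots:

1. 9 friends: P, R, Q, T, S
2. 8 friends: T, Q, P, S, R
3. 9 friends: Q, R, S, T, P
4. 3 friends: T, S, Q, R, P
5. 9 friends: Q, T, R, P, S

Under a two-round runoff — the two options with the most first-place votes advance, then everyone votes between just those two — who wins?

Round 1 first-place votes: S 0, Q 18, T 11, R 0, P 9.
Q and T advance.
Runoff: Q is preferred to T by 27 voters; T by 11.
Q wins the runoff.

Q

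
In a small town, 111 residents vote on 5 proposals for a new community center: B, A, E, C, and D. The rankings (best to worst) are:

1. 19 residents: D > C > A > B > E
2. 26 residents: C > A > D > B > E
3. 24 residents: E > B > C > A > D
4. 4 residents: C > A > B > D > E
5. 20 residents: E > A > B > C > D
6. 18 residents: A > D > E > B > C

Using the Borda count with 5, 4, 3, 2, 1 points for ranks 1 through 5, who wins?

A

B: 19·2 + 26·2 + 24·4 + 4·3 + 20·3 + 18·2 = 294
A: 19·3 + 26·4 + 24·2 + 4·4 + 20·4 + 18·5 = 395
E: 19·1 + 26·1 + 24·5 + 4·1 + 20·5 + 18·3 = 323
C: 19·4 + 26·5 + 24·3 + 4·5 + 20·2 + 18·1 = 356
D: 19·5 + 26·3 + 24·1 + 4·2 + 20·1 + 18·4 = 297
A has the highest Borda score (395).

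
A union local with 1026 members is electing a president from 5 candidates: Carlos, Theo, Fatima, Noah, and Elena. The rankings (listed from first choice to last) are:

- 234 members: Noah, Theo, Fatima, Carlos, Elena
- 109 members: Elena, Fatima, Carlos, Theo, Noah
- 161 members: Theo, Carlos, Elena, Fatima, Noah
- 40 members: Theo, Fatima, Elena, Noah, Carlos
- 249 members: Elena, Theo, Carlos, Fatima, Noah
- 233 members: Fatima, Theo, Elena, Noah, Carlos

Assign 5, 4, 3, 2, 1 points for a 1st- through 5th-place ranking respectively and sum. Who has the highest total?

Carlos: 234·2 + 109·3 + 161·4 + 40·1 + 249·3 + 233·1 = 2459
Theo: 234·4 + 109·2 + 161·5 + 40·5 + 249·4 + 233·4 = 4087
Fatima: 234·3 + 109·4 + 161·2 + 40·4 + 249·2 + 233·5 = 3283
Noah: 234·5 + 109·1 + 161·1 + 40·2 + 249·1 + 233·2 = 2235
Elena: 234·1 + 109·5 + 161·3 + 40·3 + 249·5 + 233·3 = 3326
Theo has the highest Borda score (4087).

Theo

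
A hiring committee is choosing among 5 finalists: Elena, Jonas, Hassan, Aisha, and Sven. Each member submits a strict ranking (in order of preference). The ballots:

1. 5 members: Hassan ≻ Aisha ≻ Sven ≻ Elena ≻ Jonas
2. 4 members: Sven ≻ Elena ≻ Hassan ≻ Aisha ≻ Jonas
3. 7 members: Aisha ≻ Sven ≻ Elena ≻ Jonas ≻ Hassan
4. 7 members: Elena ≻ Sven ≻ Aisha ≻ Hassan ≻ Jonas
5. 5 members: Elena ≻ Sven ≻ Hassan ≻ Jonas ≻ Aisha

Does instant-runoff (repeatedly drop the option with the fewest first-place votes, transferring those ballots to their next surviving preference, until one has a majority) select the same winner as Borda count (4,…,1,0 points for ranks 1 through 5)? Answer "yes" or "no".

no

Instant-runoff — R1 Elena 12, Jonas 0, Hassan 5, Aisha 7, Sven 4 (Jonas out); R2 Elena 12, Hassan 5, Aisha 7, Sven 4 (Sven out); R3 Elena 16, Hassan 5, Aisha 7 (Elena winner). Winner: Elena.
Borda — scores: Elena 79, Jonas 12, Hassan 45, Aisha 61, Sven 83. Winner: Sven.
The two methods disagree.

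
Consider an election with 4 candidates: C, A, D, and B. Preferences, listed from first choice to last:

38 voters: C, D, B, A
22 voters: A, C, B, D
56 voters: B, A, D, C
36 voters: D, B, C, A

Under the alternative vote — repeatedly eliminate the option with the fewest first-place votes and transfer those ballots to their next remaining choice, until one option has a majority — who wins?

B

Round 1: C 38, A 22, D 36, B 56. Eliminate A.
Round 2: C 60, D 36, B 56. Eliminate D.
Round 3: C 60, B 92. B has a majority.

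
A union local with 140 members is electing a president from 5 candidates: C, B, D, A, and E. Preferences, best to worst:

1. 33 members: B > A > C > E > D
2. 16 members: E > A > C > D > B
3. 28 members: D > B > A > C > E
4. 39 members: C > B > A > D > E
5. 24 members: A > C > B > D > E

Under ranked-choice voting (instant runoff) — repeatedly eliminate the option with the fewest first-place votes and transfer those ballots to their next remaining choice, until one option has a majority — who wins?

B

Round 1: C 39, B 33, D 28, A 24, E 16. Eliminate E.
Round 2: C 39, B 33, D 28, A 40. Eliminate D.
Round 3: C 39, B 61, A 40. Eliminate C.
Round 4: B 100, A 40. B has a majority.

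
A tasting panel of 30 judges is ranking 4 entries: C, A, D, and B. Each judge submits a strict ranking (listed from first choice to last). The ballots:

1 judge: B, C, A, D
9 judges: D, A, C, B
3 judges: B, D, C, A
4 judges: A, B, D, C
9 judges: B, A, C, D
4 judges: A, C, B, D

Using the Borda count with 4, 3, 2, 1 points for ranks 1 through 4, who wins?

C: 1·3 + 9·2 + 3·2 + 4·1 + 9·2 + 4·3 = 61
A: 1·2 + 9·3 + 3·1 + 4·4 + 9·3 + 4·4 = 91
D: 1·1 + 9·4 + 3·3 + 4·2 + 9·1 + 4·1 = 67
B: 1·4 + 9·1 + 3·4 + 4·3 + 9·4 + 4·2 = 81
A has the highest Borda score (91).

A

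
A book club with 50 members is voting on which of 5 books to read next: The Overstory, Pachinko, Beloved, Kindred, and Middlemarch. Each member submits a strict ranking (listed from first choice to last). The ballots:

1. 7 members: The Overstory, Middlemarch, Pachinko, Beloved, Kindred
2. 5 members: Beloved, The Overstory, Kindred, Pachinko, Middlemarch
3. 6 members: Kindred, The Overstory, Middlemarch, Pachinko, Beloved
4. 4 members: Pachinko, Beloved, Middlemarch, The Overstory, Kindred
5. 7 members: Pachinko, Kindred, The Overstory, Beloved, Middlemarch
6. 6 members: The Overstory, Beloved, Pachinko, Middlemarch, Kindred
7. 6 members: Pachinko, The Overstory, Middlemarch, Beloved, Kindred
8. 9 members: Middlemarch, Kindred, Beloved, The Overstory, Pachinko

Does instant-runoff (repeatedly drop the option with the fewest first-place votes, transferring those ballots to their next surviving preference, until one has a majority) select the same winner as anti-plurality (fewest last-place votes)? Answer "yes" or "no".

Instant-runoff — R1 The Overstory 13, Pachinko 17, Beloved 5, Kindred 6, Middlemarch 9 (Beloved out); R2 The Overstory 18, Pachinko 17, Kindred 6, Middlemarch 9 (Kindred out); R3 The Overstory 24, Pachinko 17, Middlemarch 9 (Middlemarch out); R4 The Overstory 33, Pachinko 17 (The Overstory winner). Winner: The Overstory.
Anti-plurality — last-place votes: The Overstory 0, Pachinko 9, Beloved 6, Kindred 23, Middlemarch 12. Winner: The Overstory.
The two methods agree.

yes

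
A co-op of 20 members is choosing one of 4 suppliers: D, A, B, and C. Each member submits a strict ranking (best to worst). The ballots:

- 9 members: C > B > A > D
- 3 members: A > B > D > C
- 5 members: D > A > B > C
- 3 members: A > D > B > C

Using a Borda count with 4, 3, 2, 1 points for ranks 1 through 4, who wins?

A

D: 9·1 + 3·2 + 5·4 + 3·3 = 44
A: 9·2 + 3·4 + 5·3 + 3·4 = 57
B: 9·3 + 3·3 + 5·2 + 3·2 = 52
C: 9·4 + 3·1 + 5·1 + 3·1 = 47
A has the highest Borda score (57).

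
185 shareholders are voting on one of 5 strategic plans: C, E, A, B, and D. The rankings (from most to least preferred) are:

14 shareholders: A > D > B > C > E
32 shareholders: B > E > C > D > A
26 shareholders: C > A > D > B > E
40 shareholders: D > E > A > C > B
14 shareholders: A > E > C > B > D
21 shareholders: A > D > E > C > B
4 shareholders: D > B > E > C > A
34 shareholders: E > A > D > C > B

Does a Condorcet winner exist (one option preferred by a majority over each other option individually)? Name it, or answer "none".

none

Checking pairwise contests:
E beats C 145–40.
D beats E 105–80.
E beats A 110–75.
C beats B 135–50.
A beats D 109–76.
Every option loses at least one head-to-head, so there is no Condorcet winner.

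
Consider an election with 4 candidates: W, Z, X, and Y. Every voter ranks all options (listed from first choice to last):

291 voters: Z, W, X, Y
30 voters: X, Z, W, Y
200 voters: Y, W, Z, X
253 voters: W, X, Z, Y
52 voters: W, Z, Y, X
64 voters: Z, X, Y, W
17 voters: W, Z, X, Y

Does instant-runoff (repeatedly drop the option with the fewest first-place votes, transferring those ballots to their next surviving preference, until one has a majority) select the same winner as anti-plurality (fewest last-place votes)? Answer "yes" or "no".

no

Instant-runoff — R1 W 322, Z 355, X 30, Y 200 (X out); R2 W 322, Z 385, Y 200 (Y out); R3 W 522, Z 385 (W winner). Winner: W.
Anti-plurality — last-place votes: W 64, Z 0, X 252, Y 591. Winner: Z.
The two methods disagree.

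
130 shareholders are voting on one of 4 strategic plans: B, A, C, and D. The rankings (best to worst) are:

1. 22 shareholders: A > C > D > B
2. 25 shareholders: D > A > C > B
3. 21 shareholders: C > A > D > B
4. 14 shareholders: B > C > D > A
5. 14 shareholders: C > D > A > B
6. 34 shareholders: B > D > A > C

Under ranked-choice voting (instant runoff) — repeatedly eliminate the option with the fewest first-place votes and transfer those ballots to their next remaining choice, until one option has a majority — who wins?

Round 1: B 48, A 22, C 35, D 25. Eliminate A.
Round 2: B 48, C 57, D 25. Eliminate D.
Round 3: B 48, C 82. C has a majority.

C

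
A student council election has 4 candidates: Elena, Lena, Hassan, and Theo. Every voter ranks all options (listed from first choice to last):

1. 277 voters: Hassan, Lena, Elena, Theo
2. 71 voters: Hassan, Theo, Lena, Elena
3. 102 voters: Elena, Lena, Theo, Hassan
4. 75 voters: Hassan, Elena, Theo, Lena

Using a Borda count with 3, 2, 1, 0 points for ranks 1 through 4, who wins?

Hassan

Elena: 277·1 + 71·0 + 102·3 + 75·2 = 733
Lena: 277·2 + 71·1 + 102·2 + 75·0 = 829
Hassan: 277·3 + 71·3 + 102·0 + 75·3 = 1269
Theo: 277·0 + 71·2 + 102·1 + 75·1 = 319
Hassan has the highest Borda score (1269).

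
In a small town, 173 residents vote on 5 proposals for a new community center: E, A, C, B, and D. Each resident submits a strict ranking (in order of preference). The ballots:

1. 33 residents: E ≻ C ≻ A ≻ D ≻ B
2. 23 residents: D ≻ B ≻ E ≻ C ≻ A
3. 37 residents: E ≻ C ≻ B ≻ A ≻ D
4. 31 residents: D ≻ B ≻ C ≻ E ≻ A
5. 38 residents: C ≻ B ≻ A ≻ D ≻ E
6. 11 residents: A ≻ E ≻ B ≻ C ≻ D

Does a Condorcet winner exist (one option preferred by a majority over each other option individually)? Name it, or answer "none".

Checking pairwise contests:
B beats E 92–81.
E beats A 124–49.
E beats C 104–69.
C beats B 108–65.
A beats D 119–54.
Every option loses at least one head-to-head, so there is no Condorcet winner.

none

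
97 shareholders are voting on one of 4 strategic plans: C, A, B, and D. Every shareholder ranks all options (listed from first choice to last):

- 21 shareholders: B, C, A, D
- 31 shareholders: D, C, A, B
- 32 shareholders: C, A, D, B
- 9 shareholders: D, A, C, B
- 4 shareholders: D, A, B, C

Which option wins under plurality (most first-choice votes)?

D

First-place votes: C 32, A 0, B 21, D 44.
D has the most first-place votes.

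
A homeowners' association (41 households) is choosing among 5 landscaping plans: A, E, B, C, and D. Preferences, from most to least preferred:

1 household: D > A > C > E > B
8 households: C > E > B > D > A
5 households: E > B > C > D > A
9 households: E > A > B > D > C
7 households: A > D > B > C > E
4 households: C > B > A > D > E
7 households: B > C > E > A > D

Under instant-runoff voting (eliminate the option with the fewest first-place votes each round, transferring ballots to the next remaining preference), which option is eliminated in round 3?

A

Round 1: A 7, E 14, B 7, C 12, D 1. Eliminate D.
Round 2: A 8, E 14, B 7, C 12. Eliminate B.
Round 3: A 8, E 14, C 19. Eliminate A.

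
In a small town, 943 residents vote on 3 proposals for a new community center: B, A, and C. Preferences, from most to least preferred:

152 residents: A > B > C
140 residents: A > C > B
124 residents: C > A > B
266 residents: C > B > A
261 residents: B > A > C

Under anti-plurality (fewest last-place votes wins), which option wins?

B

Last-place votes: B 264, A 266, C 413.
B is ranked last by the fewest voters, so B wins.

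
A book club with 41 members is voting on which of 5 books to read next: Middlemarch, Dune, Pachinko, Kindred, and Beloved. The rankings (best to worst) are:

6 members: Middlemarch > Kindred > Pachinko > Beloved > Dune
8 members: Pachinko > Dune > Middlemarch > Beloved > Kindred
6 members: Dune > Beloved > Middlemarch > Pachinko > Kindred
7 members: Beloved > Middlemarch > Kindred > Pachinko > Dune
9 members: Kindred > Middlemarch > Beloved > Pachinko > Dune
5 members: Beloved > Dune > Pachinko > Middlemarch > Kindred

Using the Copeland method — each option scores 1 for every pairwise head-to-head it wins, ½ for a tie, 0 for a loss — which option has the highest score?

Middlemarch: beats Dune, Pachinko, Kindred, and Beloved → score 4.
Dune: loses to Middlemarch, Pachinko, Kindred, and Beloved → score 0.
Pachinko: beats Dune; loses to Middlemarch, Kindred, and Beloved → score 1.
Kindred: beats Dune and Pachinko; loses to Middlemarch and Beloved → score 2.
Beloved: beats Dune, Pachinko, and Kindred; loses to Middlemarch → score 3.
Middlemarch has the best pairwise record.

Middlemarch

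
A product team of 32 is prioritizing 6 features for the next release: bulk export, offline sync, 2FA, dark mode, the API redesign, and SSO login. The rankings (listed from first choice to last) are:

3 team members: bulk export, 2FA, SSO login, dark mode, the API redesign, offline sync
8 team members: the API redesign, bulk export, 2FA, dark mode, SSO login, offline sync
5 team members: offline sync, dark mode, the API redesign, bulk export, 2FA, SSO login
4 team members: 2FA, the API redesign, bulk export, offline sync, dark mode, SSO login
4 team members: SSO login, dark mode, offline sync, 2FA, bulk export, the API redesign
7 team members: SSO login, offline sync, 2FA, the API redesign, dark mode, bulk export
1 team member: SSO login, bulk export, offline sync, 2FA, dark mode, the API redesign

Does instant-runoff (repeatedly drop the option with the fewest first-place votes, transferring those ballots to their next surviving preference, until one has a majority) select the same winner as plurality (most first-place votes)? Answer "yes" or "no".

no

Instant-runoff — R1 bulk export 3, offline sync 5, 2FA 4, dark mode 0, the API redesign 8, SSO login 12 (dark mode out); R2 bulk export 3, offline sync 5, 2FA 4, the API redesign 8, SSO login 12 (bulk export out); R3 offline sync 5, 2FA 7, the API redesign 8, SSO login 12 (offline sync out); R4 2FA 7, the API redesign 13, SSO login 12 (2FA out); R5 the API redesign 17, SSO login 15 (the API redesign winner). Winner: the API redesign.
Plurality — first-place votes: bulk export 3, offline sync 5, 2FA 4, dark mode 0, the API redesign 8, SSO login 12. Winner: SSO login.
The two methods disagree.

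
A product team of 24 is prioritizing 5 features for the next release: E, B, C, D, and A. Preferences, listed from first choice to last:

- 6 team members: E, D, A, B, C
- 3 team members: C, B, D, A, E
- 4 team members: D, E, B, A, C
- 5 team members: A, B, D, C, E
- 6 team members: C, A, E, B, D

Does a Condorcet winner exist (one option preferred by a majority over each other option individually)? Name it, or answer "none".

Checking pairwise contests:
C beats E 14–10.
E beats B 16–8.
B beats C 15–9.
B beats D 14–10.
D beats A 13–11.
Every option loses at least one head-to-head, so there is no Condorcet winner.

none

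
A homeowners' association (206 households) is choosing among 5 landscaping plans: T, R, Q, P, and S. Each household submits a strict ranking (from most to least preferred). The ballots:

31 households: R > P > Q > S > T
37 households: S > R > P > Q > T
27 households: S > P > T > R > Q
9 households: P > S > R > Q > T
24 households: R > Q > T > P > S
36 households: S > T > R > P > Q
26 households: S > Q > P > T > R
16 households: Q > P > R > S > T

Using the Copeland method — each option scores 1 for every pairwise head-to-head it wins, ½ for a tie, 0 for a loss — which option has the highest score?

T: loses to R, Q, P, and S → score 0.
R: beats T, Q, and P; loses to S → score 3.
Q: beats T; loses to R, P, and S → score 1.
P: beats T and Q; loses to R and S → score 2.
S: beats T, R, Q, and P → score 4.
S has the best pairwise record.

S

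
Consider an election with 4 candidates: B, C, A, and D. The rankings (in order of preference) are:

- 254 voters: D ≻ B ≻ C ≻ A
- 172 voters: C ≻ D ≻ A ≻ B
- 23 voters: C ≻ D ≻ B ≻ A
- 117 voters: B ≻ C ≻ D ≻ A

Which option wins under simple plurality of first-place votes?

D

First-place votes: B 117, C 195, A 0, D 254.
D has the most first-place votes.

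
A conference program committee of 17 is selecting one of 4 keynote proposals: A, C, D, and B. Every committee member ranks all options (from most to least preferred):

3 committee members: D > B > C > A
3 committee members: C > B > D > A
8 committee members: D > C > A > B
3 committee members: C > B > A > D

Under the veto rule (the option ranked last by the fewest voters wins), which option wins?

C

Last-place votes: A 6, C 0, D 3, B 8.
C is ranked last by the fewest voters, so C wins.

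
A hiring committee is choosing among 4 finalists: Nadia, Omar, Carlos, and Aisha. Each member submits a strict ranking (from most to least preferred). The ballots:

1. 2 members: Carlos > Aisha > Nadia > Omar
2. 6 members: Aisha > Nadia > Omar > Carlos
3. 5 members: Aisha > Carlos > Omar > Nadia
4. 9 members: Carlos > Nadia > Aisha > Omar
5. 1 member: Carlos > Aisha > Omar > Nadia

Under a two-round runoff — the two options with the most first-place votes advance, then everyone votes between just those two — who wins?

Carlos

Round 1 first-place votes: Nadia 0, Omar 0, Carlos 12, Aisha 11.
Carlos and Aisha advance.
Runoff: Carlos is preferred to Aisha by 12 voters; Aisha by 11.
Carlos wins the runoff.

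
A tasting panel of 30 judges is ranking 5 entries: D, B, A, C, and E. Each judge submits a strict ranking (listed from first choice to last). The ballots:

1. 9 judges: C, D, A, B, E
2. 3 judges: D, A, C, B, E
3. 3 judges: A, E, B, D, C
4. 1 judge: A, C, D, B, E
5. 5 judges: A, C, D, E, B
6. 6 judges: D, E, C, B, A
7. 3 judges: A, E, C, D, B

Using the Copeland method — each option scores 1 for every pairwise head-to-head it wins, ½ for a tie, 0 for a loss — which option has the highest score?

D: beats B, A, and E; loses to C → score 3.
B: loses to D, A, C, and E → score 0.
A: beats B and E; ties C; loses to D → score 2.5.
C: beats D, B, and E; ties A → score 3.5.
E: beats B; loses to D, A, and C → score 1.
C has the best pairwise record.

C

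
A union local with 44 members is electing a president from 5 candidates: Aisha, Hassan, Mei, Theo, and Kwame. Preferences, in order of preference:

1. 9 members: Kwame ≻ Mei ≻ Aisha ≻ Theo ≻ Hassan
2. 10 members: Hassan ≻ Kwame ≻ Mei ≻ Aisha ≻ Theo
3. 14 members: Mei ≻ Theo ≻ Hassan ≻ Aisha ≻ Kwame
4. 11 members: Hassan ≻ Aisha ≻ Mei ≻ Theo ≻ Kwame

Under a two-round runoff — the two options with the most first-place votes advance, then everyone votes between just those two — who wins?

Round 1 first-place votes: Aisha 0, Hassan 21, Mei 14, Theo 0, Kwame 9.
Hassan and Mei advance.
Runoff: Hassan is preferred to Mei by 21 voters; Mei by 23.
Mei wins the runoff.

Mei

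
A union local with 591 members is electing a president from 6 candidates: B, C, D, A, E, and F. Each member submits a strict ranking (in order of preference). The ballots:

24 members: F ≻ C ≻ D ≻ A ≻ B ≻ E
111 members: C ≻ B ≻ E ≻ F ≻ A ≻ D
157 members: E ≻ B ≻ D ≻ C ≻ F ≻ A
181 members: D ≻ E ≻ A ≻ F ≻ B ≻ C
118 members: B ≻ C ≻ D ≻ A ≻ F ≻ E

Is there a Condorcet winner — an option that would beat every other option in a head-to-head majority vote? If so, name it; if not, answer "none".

none

Checking pairwise contests:
E beats B 338–253.
B beats C 456–135.
B beats D 386–205.
B beats A 386–205.
D beats E 323–268.
B beats F 386–205.
Every option loses at least one head-to-head, so there is no Condorcet winner.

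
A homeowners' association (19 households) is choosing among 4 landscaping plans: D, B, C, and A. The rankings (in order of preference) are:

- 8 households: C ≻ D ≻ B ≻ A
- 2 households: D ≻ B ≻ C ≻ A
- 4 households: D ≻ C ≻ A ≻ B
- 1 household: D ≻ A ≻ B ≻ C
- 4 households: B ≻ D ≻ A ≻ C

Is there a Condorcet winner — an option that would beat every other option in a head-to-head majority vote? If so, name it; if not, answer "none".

D

D vs B: 15–4 for D.
D vs C: 11–8 for D.
D vs A: 19–0 for D.
D beats every other option head-to-head.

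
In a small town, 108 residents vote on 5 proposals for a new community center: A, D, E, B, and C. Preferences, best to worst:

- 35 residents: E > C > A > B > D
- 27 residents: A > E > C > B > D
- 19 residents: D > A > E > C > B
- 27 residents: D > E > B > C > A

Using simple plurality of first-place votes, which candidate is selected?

First-place votes: A 27, D 46, E 35, B 0, C 0.
D has the most first-place votes.

D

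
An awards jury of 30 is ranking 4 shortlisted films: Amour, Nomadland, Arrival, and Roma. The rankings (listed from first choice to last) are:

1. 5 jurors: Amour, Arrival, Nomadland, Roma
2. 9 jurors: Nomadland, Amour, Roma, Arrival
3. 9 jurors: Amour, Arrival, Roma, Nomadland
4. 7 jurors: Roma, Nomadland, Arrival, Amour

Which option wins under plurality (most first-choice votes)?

First-place votes: Amour 14, Nomadland 9, Arrival 0, Roma 7.
Amour has the most first-place votes.

Amour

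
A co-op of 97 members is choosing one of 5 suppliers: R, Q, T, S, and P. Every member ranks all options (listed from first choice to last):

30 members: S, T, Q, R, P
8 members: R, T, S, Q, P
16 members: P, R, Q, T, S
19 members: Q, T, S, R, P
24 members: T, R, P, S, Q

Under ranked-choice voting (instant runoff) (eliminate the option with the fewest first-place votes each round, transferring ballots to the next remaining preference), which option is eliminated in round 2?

Round 1: R 8, Q 19, T 24, S 30, P 16. Eliminate R.
Round 2: Q 19, T 32, S 30, P 16. Eliminate P.

P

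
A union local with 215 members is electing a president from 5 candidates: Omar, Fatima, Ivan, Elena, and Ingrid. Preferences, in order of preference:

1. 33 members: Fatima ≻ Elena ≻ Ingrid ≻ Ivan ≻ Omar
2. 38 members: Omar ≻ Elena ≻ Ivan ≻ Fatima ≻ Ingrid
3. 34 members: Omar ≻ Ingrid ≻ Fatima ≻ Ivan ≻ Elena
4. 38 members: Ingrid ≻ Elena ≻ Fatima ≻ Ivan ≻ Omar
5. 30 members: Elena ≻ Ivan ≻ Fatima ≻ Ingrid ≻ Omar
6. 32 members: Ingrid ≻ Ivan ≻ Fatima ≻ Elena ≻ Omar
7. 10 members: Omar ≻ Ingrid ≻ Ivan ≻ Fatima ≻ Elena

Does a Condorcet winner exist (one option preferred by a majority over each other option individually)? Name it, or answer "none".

Ingrid vs Omar: 133–82 for Ingrid.
Ingrid vs Fatima: 114–101 for Ingrid.
Ingrid vs Ivan: 147–68 for Ingrid.
Ingrid vs Elena: 114–101 for Ingrid.
Ingrid beats every other option head-to-head.

Ingrid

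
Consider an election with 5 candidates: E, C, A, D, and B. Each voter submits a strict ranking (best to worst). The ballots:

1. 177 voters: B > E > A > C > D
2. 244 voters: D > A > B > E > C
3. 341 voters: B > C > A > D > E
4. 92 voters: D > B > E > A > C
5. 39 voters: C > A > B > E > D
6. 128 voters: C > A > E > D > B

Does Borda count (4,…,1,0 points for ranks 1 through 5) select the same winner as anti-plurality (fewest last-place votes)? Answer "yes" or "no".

no

Borda — scores: E 1254, C 1868, A 2361, D 1813, B 2914. Winner: B.
Anti-plurality — last-place votes: E 341, C 336, A 0, D 216, B 128. Winner: A.
The two methods disagree.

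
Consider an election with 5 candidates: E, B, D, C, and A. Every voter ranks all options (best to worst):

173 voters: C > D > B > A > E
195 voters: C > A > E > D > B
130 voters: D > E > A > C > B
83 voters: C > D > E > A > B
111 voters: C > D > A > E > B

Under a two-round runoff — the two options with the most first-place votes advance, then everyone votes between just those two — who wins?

Round 1 first-place votes: E 0, B 0, D 130, C 562, A 0.
C and D advance.
Runoff: C is preferred to D by 562 voters; D by 130.
C wins the runoff.

C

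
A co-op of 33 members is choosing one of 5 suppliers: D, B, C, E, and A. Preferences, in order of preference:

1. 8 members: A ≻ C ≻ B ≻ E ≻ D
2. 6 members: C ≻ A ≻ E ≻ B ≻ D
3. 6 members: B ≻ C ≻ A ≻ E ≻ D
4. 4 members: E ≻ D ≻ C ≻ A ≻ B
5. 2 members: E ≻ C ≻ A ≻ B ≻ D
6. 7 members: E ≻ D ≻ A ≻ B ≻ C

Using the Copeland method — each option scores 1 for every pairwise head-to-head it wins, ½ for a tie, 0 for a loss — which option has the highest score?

C

D: loses to B, C, E, and A → score 0.
B: beats D; loses to C, E, and A → score 1.
C: beats D, B, E, and A → score 4.
E: beats D and B; loses to C and A → score 2.
A: beats D, B, and E; loses to C → score 3.
C has the best pairwise record.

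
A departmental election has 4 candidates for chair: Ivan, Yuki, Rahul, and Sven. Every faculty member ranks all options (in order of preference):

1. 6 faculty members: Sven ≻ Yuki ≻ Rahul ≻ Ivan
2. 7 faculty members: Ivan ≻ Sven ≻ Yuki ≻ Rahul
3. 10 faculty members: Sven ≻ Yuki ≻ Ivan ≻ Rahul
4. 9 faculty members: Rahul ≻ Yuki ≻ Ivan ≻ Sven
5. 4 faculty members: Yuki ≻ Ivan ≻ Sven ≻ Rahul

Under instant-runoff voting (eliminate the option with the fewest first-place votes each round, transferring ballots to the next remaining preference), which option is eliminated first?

Yuki

Round 1: Ivan 7, Yuki 4, Rahul 9, Sven 16. Eliminate Yuki.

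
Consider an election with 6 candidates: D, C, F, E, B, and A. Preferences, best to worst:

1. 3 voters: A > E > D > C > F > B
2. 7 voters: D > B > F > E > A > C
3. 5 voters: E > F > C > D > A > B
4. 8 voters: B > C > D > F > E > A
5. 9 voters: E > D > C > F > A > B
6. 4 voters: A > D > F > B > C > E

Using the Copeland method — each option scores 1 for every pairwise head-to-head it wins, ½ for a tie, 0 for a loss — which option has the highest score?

D: beats C, F, E, B, and A → score 5.
C: beats F and A; loses to D, E, and B → score 2.
F: beats E, B, and A; loses to D and C → score 3.
E: beats C and A; loses to D, F, and B → score 2.
B: beats C and E; loses to D, F, and A → score 2.
A: beats B; loses to D, C, F, and E → score 1.
D has the best pairwise record.

D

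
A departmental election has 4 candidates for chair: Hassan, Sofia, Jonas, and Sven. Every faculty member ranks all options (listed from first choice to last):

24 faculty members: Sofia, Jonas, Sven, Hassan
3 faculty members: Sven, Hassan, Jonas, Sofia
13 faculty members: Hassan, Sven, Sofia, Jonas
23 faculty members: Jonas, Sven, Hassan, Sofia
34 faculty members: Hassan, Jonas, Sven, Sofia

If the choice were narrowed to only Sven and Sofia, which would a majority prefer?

Voters preferring Sven to Sofia: 73; preferring Sofia to Sven: 24.
Sven wins the head-to-head.

Sven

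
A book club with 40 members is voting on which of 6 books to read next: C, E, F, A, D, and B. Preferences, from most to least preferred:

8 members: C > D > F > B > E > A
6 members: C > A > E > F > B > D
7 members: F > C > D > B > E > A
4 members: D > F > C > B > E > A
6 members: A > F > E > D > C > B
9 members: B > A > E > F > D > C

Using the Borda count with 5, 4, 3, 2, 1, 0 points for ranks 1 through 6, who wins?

C: 8·5 + 6·5 + 7·4 + 4·3 + 6·1 + 9·0 = 116
E: 8·1 + 6·3 + 7·1 + 4·1 + 6·3 + 9·3 = 82
F: 8·3 + 6·2 + 7·5 + 4·4 + 6·4 + 9·2 = 129
A: 8·0 + 6·4 + 7·0 + 4·0 + 6·5 + 9·4 = 90
D: 8·4 + 6·0 + 7·3 + 4·5 + 6·2 + 9·1 = 94
B: 8·2 + 6·1 + 7·2 + 4·2 + 6·0 + 9·5 = 89
F has the highest Borda score (129).

F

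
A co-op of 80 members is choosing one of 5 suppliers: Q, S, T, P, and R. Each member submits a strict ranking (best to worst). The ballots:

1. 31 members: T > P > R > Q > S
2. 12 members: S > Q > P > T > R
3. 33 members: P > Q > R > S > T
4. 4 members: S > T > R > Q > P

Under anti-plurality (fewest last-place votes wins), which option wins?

Last-place votes: Q 0, S 31, T 33, P 4, R 12.
Q is ranked last by the fewest voters, so Q wins.

Q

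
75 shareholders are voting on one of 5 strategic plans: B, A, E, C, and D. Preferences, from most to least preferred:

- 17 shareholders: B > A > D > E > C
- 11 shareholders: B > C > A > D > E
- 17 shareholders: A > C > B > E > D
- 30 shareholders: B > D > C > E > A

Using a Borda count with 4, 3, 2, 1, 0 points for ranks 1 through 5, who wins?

B

B: 17·4 + 11·4 + 17·2 + 30·4 = 266
A: 17·3 + 11·2 + 17·4 + 30·0 = 141
E: 17·1 + 11·0 + 17·1 + 30·1 = 64
C: 17·0 + 11·3 + 17·3 + 30·2 = 144
D: 17·2 + 11·1 + 17·0 + 30·3 = 135
B has the highest Borda score (266).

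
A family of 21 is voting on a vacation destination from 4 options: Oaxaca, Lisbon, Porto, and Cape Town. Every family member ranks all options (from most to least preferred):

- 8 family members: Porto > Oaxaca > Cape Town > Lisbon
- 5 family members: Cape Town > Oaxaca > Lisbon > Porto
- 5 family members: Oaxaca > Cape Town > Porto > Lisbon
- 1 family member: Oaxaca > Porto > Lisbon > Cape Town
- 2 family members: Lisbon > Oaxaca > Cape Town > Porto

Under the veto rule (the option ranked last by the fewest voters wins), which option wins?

Oaxaca

Last-place votes: Oaxaca 0, Lisbon 13, Porto 7, Cape Town 1.
Oaxaca is ranked last by the fewest voters, so Oaxaca wins.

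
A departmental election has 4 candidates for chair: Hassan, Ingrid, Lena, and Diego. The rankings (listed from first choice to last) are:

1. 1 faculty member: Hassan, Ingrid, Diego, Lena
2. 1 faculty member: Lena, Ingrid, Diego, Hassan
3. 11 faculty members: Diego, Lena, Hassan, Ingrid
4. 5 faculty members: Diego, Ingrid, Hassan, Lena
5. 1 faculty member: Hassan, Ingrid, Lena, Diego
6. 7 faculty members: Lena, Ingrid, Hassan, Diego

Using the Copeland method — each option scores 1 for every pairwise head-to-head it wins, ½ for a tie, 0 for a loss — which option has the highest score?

Hassan: ties Ingrid; loses to Lena and Diego → score 0.5.
Ingrid: ties Hassan; loses to Lena and Diego → score 0.5.
Lena: beats Hassan and Ingrid; loses to Diego → score 2.
Diego: beats Hassan, Ingrid, and Lena → score 3.
Diego has the best pairwise record.

Diego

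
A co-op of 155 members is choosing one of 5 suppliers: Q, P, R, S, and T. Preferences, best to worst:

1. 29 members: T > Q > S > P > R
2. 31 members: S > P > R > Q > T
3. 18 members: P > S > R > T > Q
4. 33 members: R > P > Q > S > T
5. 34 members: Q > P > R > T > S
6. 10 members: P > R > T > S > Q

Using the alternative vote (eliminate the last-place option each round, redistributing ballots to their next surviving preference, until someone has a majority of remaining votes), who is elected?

Round 1: Q 34, P 28, R 33, S 31, T 29. Eliminate P.
Round 2: Q 34, R 43, S 49, T 29. Eliminate T.
Round 3: Q 63, R 43, S 49. Eliminate R.
Round 4: Q 96, S 59. Q has a majority.

Q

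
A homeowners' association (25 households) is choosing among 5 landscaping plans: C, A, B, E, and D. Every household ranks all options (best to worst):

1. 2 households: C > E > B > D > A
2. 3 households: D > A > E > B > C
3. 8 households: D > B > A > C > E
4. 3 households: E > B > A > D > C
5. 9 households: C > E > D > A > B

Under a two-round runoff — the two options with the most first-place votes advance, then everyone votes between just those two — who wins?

D

Round 1 first-place votes: C 11, A 0, B 0, E 3, D 11.
D and C advance.
Runoff: D is preferred to C by 14 voters; C by 11.
D wins the runoff.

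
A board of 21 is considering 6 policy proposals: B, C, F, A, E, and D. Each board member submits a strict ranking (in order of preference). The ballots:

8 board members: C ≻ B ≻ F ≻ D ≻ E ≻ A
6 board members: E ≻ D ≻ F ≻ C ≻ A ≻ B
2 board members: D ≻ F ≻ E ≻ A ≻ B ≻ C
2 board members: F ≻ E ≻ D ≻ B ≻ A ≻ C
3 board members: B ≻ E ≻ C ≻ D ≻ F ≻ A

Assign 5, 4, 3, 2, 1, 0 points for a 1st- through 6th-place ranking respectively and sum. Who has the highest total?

B: 8·4 + 6·0 + 2·1 + 2·2 + 3·5 = 53
C: 8·5 + 6·2 + 2·0 + 2·0 + 3·3 = 61
F: 8·3 + 6·3 + 2·4 + 2·5 + 3·1 = 63
A: 8·0 + 6·1 + 2·2 + 2·1 + 3·0 = 12
E: 8·1 + 6·5 + 2·3 + 2·4 + 3·4 = 64
D: 8·2 + 6·4 + 2·5 + 2·3 + 3·2 = 62
E has the highest Borda score (64).

E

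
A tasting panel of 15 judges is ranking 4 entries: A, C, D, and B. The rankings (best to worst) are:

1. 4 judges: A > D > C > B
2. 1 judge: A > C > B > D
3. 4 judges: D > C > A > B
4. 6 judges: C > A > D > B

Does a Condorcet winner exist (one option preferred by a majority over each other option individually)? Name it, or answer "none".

none

Checking pairwise contests:
C beats A 10–5.
D beats C 8–7.
A beats D 11–4.
A beats B 15–0.
Every option loses at least one head-to-head, so there is no Condorcet winner.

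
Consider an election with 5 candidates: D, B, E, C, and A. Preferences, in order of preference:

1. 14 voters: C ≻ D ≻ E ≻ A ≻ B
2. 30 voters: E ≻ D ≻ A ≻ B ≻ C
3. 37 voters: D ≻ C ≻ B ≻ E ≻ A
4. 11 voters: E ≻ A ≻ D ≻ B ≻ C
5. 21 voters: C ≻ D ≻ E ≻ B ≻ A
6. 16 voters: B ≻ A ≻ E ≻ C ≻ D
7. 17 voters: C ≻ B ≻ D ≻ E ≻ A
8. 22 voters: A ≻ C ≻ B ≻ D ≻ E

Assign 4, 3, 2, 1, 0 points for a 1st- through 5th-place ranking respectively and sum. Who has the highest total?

D: 14·3 + 30·3 + 37·4 + 11·2 + 21·3 + 16·0 + 17·2 + 22·1 = 421
B: 14·0 + 30·1 + 37·2 + 11·1 + 21·1 + 16·4 + 17·3 + 22·2 = 295
E: 14·2 + 30·4 + 37·1 + 11·4 + 21·2 + 16·2 + 17·1 + 22·0 = 320
C: 14·4 + 30·0 + 37·3 + 11·0 + 21·4 + 16·1 + 17·4 + 22·3 = 401
A: 14·1 + 30·2 + 37·0 + 11·3 + 21·0 + 16·3 + 17·0 + 22·4 = 243
D has the highest Borda score (421).

D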